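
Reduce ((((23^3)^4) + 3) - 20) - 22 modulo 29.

(23)^3 ≡ 16 (mod 29)
(16)^4 ≡ 25 (mod 29)
25 + 3 = 28
28 - 20 = 8
8 - 22 = -14 ≡ 15 (mod 29)

15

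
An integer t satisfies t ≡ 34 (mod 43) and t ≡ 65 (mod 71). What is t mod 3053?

1840

43⁻¹ mod 71: 43·38 ≡ 1 (mod 71), so 43⁻¹ ≡ 38.
t = 34 + 43·((65 − 34)·38 mod 71) = 34 + 43·42 = 1840.
Check: 1840 mod 43 = 34, 1840 mod 71 = 65. ✓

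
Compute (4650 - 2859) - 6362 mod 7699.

4650 - 2859 = 1791
1791 - 6362 = -4571 ≡ 3128 (mod 7699)

3128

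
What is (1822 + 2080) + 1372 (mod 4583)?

1822 + 2080 = 3902
3902 + 1372 = 5274 ≡ 691 (mod 4583)

691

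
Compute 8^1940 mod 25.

1

Using repeated squaring:
1940 in binary is 11110010100, i.e. 1940 = 1024 + 512 + 256 + 128 + 16 + 4.
8^1 ≡ 8 (mod 25)
8^2 ≡ 8^2 = 64 ≡ 14 (mod 25)
8^4 ≡ 14^2 = 196 ≡ 21 (mod 25)
8^8 ≡ 21^2 = 441 ≡ 16 (mod 25)
8^16 ≡ 16^2 = 256 ≡ 6 (mod 25)
8^32 ≡ 6^2 = 36 ≡ 11 (mod 25)
8^64 ≡ 11^2 = 121 ≡ 21 (mod 25)
8^128 ≡ 21^2 = 441 ≡ 16 (mod 25)
8^256 ≡ 16^2 = 256 ≡ 6 (mod 25)
8^512 ≡ 6^2 = 36 ≡ 11 (mod 25)
8^1024 ≡ 11^2 = 121 ≡ 21 (mod 25)
8^1940 = 8^1024 × 8^512 × 8^256 × 8^128 × 8^16 × 8^4 ≡ 21 × 11 × 6 × 16 × 6 × 21 (mod 25).
Accumulate the product:
21 × 11 = 231 ≡ 6
6 × 6 = 36 ≡ 11
11 × 16 = 176 ≡ 1
1 × 6 = 6
6 × 21 = 126 ≡ 1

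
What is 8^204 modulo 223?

Using repeated squaring:
204 in binary is 11001100, i.e. 204 = 128 + 64 + 8 + 4.
8^1 ≡ 8 (mod 223)
8^2 ≡ 8^2 = 64 (mod 223)
8^4 ≡ 64^2 = 4096 ≡ 82 (mod 223)
8^8 ≡ 82^2 = 6724 ≡ 34 (mod 223)
8^16 ≡ 34^2 = 1156 ≡ 41 (mod 223)
8^32 ≡ 41^2 = 1681 ≡ 120 (mod 223)
8^64 ≡ 120^2 = 14400 ≡ 128 (mod 223)
8^128 ≡ 128^2 = 16384 ≡ 105 (mod 223)
8^204 = 8^128 · 8^64 · 8^8 · 8^4 ≡ 105 · 128 · 34 · 82 (mod 223).
Accumulate the product:
105 · 128 = 13440 ≡ 60
60 · 34 = 2040 ≡ 33
33 · 82 = 2706 ≡ 30

30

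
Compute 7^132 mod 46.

1

Compute successive squares:
132 in binary is 10000100, i.e. 132 = 128 + 4.
7^1 ≡ 7 (mod 46)
7^2 ≡ 7^2 = 49 ≡ 3 (mod 46)
7^4 ≡ 3^2 = 9 (mod 46)
7^8 ≡ 9^2 = 81 ≡ 35 (mod 46)
7^16 ≡ 35^2 = 1225 ≡ 29 (mod 46)
7^32 ≡ 29^2 = 841 ≡ 13 (mod 46)
7^64 ≡ 13^2 = 169 ≡ 31 (mod 46)
7^128 ≡ 31^2 = 961 ≡ 41 (mod 46)
7^132 = 7^128 × 7^4 ≡ 41 × 9 (mod 46).
41 × 9 = 369 ≡ 1 (mod 46).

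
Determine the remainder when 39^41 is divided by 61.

19

Compute successive squares:
41 in binary is 101001, i.e. 41 = 32 + 8 + 1.
39^1 ≡ 39 (mod 61)
39^2 ≡ 39^2 = 1521 ≡ 57 (mod 61)
39^4 ≡ 57^2 = 3249 ≡ 16 (mod 61)
39^8 ≡ 16^2 = 256 ≡ 12 (mod 61)
39^16 ≡ 12^2 = 144 ≡ 22 (mod 61)
39^32 ≡ 22^2 = 484 ≡ 57 (mod 61)
39^41 = 39^32 × 39^8 × 39^1 ≡ 57 × 12 × 39 (mod 61).
Accumulate the product:
57 × 12 = 684 ≡ 13
13 × 39 = 507 ≡ 19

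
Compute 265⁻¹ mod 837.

By the extended Euclidean algorithm:
837 = 3*265 + 42
265 = 6*42 + 13
42 = 3*13 + 3
13 = 4*3 + 1
3 = 3*1 + 0
gcd(265, 837) = 1, so the inverse exists.
Bézout: 1 = −82*837 + 259*265.
So 265⁻¹ ≡ 259 (mod 837).

259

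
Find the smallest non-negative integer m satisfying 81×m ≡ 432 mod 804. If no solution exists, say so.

gcd(81, 804) = 3, and 3 | 432, so solutions exist.
Divide through by 3: 27×m mod 268 = 144.
27⁻¹ ≡ 139 (mod 268).
m ≡ 139×144 ≡ 184 (mod 268).
The smallest non-negative solution is m = 184.

184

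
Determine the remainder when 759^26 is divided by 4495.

Using repeated squaring:
26 in binary is 11010, i.e. 26 = 16 + 8 + 2.
759^1 ≡ 759 (mod 4495)
759^2 ≡ 759^2 = 576081 ≡ 721 (mod 4495)
759^4 ≡ 721^2 = 519841 ≡ 2916 (mod 4495)
759^8 ≡ 2916^2 = 8503056 ≡ 3011 (mod 4495)
759^16 ≡ 3011^2 = 9066121 ≡ 4201 (mod 4495)
759^26 = 759^16 * 759^8 * 759^2 ≡ 4201 * 3011 * 721 (mod 4495).
Accumulate the product:
4201 * 3011 = 12649211 ≡ 281
281 * 721 = 202601 ≡ 326

326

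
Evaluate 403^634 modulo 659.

127

Compute successive squares:
634 in binary is 1001111010, i.e. 634 = 512 + 64 + 32 + 16 + 8 + 2.
403^1 ≡ 403 (mod 659)
403^2 ≡ 403^2 = 162409 ≡ 295 (mod 659)
403^4 ≡ 295^2 = 87025 ≡ 37 (mod 659)
403^8 ≡ 37^2 = 1369 ≡ 51 (mod 659)
403^16 ≡ 51^2 = 2601 ≡ 624 (mod 659)
403^32 ≡ 624^2 = 389376 ≡ 566 (mod 659)
403^64 ≡ 566^2 = 320356 ≡ 82 (mod 659)
403^128 ≡ 82^2 = 6724 ≡ 134 (mod 659)
403^256 ≡ 134^2 = 17956 ≡ 163 (mod 659)
403^512 ≡ 163^2 = 26569 ≡ 209 (mod 659)
403^634 = 403^512 * 403^64 * 403^32 * 403^16 * 403^8 * 403^2 ≡ 209 * 82 * 566 * 624 * 51 * 295 (mod 659).
Accumulate the product:
209 * 82 = 17138 ≡ 4
4 * 566 = 2264 ≡ 287
287 * 624 = 179088 ≡ 499
499 * 51 = 25449 ≡ 407
407 * 295 = 120065 ≡ 127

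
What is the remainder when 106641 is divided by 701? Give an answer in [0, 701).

89

106641 = 152*701 + 89, so 106641 ≡ 89 (mod 701).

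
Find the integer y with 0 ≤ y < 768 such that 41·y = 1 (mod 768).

281

768 = 18×41 + 30
41 = 1×30 + 11
30 = 2×11 + 8
11 = 1×8 + 3
8 = 2×3 + 2
3 = 1×2 + 1
2 = 2×1 + 0
gcd(41, 768) = 1, so the inverse exists.
Back-substitute for 1:
1 = 1×3 − 1×2
  = −1×8 + 3×3
  = 3×11 − 4×8
  = −4×30 + 11×11
  = 11×41 − 15×30
  = −15×768 + 281×41
So 41⁻¹ ≡ 281 (mod 768).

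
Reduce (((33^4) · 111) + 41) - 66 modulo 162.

(33)^4 ≡ 81 (mod 162)
81 · 111 = 8991 ≡ 81 (mod 162)
81 + 41 = 122
122 - 66 = 56

56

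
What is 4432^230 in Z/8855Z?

4432^1 ≡ 4432 (mod 8855)
4432^2 ≡ 4432^2 = 19642624 ≡ 2234 (mod 8855)
4432^4 ≡ 2234^2 = 4990756 ≡ 5391 (mod 8855)
4432^8 ≡ 5391^2 = 29062881 ≡ 771 (mod 8855)
4432^16 ≡ 771^2 = 594441 ≡ 1156 (mod 8855)
4432^32 ≡ 1156^2 = 1336336 ≡ 8086 (mod 8855)
4432^64 ≡ 8086^2 = 65383396 ≡ 6931 (mod 8855)
4432^128 ≡ 6931^2 = 48038761 ≡ 386 (mod 8855)
4432^230 = 4432^128 · 4432^64 · 4432^32 · 4432^4 · 4432^2 ≡ 386 · 6931 · 8086 · 5391 · 2234 (mod 8855).
Accumulate the product:
386 · 6931 = 2675366 ≡ 1156
1156 · 8086 = 9347416 ≡ 5391
5391 · 5391 = 29062881 ≡ 771
771 · 2234 = 1722414 ≡ 4544

4544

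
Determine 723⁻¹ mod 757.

423

Run the extended Euclidean algorithm:
757 = 1*723 + 34
723 = 21*34 + 9
34 = 3*9 + 7
9 = 1*7 + 2
7 = 3*2 + 1
2 = 2*1 + 0
gcd(723, 757) = 1, so the inverse exists.
Back-substitute for 1:
1 = 1*7 − 3*2
  = −3*9 + 4*7
  = 4*34 − 15*9
  = −15*723 + 319*34
  = 319*757 − 334*723
So 723⁻¹ ≡ −334 ≡ 423 (mod 757).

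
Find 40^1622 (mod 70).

60

Using repeated squaring:
40^1 ≡ 40 (mod 70)
40^2 ≡ 40^2 = 1600 ≡ 60 (mod 70)
40^4 ≡ 60^2 = 3600 ≡ 30 (mod 70)
40^8 ≡ 30^2 = 900 ≡ 60 (mod 70)
40^16 ≡ 60^2 = 3600 ≡ 30 (mod 70)
40^32 ≡ 30^2 = 900 ≡ 60 (mod 70)
40^64 ≡ 60^2 = 3600 ≡ 30 (mod 70)
40^128 ≡ 30^2 = 900 ≡ 60 (mod 70)
40^256 ≡ 60^2 = 3600 ≡ 30 (mod 70)
40^512 ≡ 30^2 = 900 ≡ 60 (mod 70)
40^1024 ≡ 60^2 = 3600 ≡ 30 (mod 70)
40^1622 = 40^1024 * 40^512 * 40^64 * 40^16 * 40^4 * 40^2 ≡ 30 * 60 * 30 * 30 * 30 * 60 (mod 70).
Accumulate the product:
30 * 60 = 1800 ≡ 50
50 * 30 = 1500 ≡ 30
30 * 30 = 900 ≡ 60
60 * 30 = 1800 ≡ 50
50 * 60 = 3000 ≡ 60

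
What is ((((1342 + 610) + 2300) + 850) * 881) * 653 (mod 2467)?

2032

1342 + 610 = 1952
1952 + 2300 = 4252 ≡ 1785 (mod 2467)
1785 + 850 = 2635 ≡ 168 (mod 2467)
168 * 881 = 148008 ≡ 2455 (mod 2467)
2455 * 653 = 1603115 ≡ 2032 (mod 2467)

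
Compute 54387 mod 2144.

54387 = 25·2144 + 787, so 54387 ≡ 787 (mod 2144).

787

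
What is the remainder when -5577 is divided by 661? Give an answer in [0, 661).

-5577 = -9·661 + 372, so -5577 ≡ 372 (mod 661).

372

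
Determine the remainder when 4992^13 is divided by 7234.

Compute successive squares:
13 in binary is 1101, i.e. 13 = 8 + 4 + 1.
4992^1 ≡ 4992 (mod 7234)
4992^2 ≡ 4992^2 = 24920064 ≡ 6168 (mod 7234)
4992^4 ≡ 6168^2 = 38044224 ≡ 618 (mod 7234)
4992^8 ≡ 618^2 = 381924 ≡ 5756 (mod 7234)
4992^13 = 4992^8 · 4992^4 · 4992^1 ≡ 5756 · 618 · 4992 (mod 7234).
Accumulate the product:
5756 · 618 = 3557208 ≡ 5314
5314 · 4992 = 26527488 ≡ 410

410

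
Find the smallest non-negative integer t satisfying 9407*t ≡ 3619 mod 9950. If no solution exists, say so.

5967

gcd(9407, 9950) = 1, so a unique solution mod 9950 exists.
9407⁻¹ ≡ 7293 (mod 9950).
t ≡ 7293*3619 ≡ 5967 (mod 9950).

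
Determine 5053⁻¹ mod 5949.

2689

5949 = 1*5053 + 896
5053 = 5*896 + 573
896 = 1*573 + 323
573 = 1*323 + 250
323 = 1*250 + 73
250 = 3*73 + 31
73 = 2*31 + 11
31 = 2*11 + 9
11 = 1*9 + 2
9 = 4*2 + 1
2 = 2*1 + 0
gcd(5053, 5949) = 1, so the inverse exists.
Bézout: 1 = −2284*5949 + 2689*5053.
So 5053⁻¹ ≡ 2689 (mod 5949).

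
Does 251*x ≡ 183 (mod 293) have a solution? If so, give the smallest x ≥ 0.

184

gcd(251, 293) = 1, so a unique solution mod 293 exists.
251⁻¹ ≡ 286 (mod 293).
x ≡ 286*183 ≡ 184 (mod 293).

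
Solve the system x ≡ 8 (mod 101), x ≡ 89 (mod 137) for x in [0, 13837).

101⁻¹ mod 137: 101·19 ≡ 1 (mod 137), so 101⁻¹ ≡ 19.
x = 8 + 101·((89 − 8)·19 mod 137) = 8 + 101·32 = 3240.
Check: 3240 mod 101 = 8, 3240 mod 137 = 89. ✓

3240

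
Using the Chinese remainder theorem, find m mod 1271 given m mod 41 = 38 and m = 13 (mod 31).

571

41⁻¹ mod 31: 41×28 ≡ 1 (mod 31), so 41⁻¹ ≡ 28.
m = 38 + 41×((13 − 38)×28 mod 31) = 38 + 41×13 = 571.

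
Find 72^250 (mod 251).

250 in binary is 11111010, i.e. 250 = 128 + 64 + 32 + 16 + 8 + 2.
72^1 ≡ 72 (mod 251)
72^2 ≡ 72^2 = 5184 ≡ 164 (mod 251)
72^4 ≡ 164^2 = 26896 ≡ 39 (mod 251)
72^8 ≡ 39^2 = 1521 ≡ 15 (mod 251)
72^16 ≡ 15^2 = 225 (mod 251)
72^32 ≡ 225^2 = 50625 ≡ 174 (mod 251)
72^64 ≡ 174^2 = 30276 ≡ 156 (mod 251)
72^128 ≡ 156^2 = 24336 ≡ 240 (mod 251)
72^250 = 72^128 · 72^64 · 72^32 · 72^16 · 72^8 · 72^2 ≡ 240 · 156 · 174 · 225 · 15 · 164 (mod 251).
Accumulate the product:
240 · 156 = 37440 ≡ 41
41 · 174 = 7134 ≡ 106
106 · 225 = 23850 ≡ 5
5 · 15 = 75
75 · 164 = 12300 ≡ 1

1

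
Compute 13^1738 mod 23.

1

By square-and-multiply:
13^1 ≡ 13 (mod 23)
13^2 ≡ 13^2 = 169 ≡ 8 (mod 23)
13^4 ≡ 8^2 = 64 ≡ 18 (mod 23)
13^8 ≡ 18^2 = 324 ≡ 2 (mod 23)
13^16 ≡ 2^2 = 4 (mod 23)
13^32 ≡ 4^2 = 16 (mod 23)
13^64 ≡ 16^2 = 256 ≡ 3 (mod 23)
13^128 ≡ 3^2 = 9 (mod 23)
13^256 ≡ 9^2 = 81 ≡ 12 (mod 23)
13^512 ≡ 12^2 = 144 ≡ 6 (mod 23)
13^1024 ≡ 6^2 = 36 ≡ 13 (mod 23)
13^1738 = 13^1024 × 13^512 × 13^128 × 13^64 × 13^8 × 13^2 ≡ 13 × 6 × 9 × 3 × 2 × 8 (mod 23).
Accumulate the product:
13 × 6 = 78 ≡ 9
9 × 9 = 81 ≡ 12
12 × 3 = 36 ≡ 13
13 × 2 = 26 ≡ 3
3 × 8 = 24 ≡ 1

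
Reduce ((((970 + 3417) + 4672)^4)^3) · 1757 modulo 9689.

970 + 3417 = 4387
4387 + 4672 = 9059
(9059)^4 ≡ 5533 (mod 9689)
(5533)^3 ≡ 5717 (mod 9689)
5717 · 1757 = 10044769 ≡ 6965 (mod 9689)

6965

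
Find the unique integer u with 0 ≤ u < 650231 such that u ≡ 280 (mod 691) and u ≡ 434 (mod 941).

114295

691⁻¹ mod 941: 691·606 ≡ 1 (mod 941), so 691⁻¹ ≡ 606.
u = 280 + 691·((434 − 280)·606 mod 941) = 280 + 691·165 = 114295.
Check: 114295 mod 691 = 280, 114295 mod 941 = 434. ✓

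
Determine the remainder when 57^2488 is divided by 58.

1

Compute successive squares:
2488 in binary is 100110111000, i.e. 2488 = 2048 + 256 + 128 + 32 + 16 + 8.
57^1 ≡ 57 (mod 58)
57^2 ≡ 57^2 = 3249 ≡ 1 (mod 58)
57^4 ≡ 1^2 = 1 (mod 58)
57^8 ≡ 1^2 = 1 (mod 58)
57^16 ≡ 1^2 = 1 (mod 58)
57^32 ≡ 1^2 = 1 (mod 58)
57^64 ≡ 1^2 = 1 (mod 58)
57^128 ≡ 1^2 = 1 (mod 58)
57^256 ≡ 1^2 = 1 (mod 58)
57^512 ≡ 1^2 = 1 (mod 58)
57^1024 ≡ 1^2 = 1 (mod 58)
57^2048 ≡ 1^2 = 1 (mod 58)
57^2488 = 57^2048 · 57^256 · 57^128 · 57^32 · 57^16 · 57^8 ≡ 1 · 1 · 1 · 1 · 1 · 1 (mod 58).
Accumulate the product:
1 · 1 = 1
1 · 1 = 1
1 · 1 = 1
1 · 1 = 1
1 · 1 = 1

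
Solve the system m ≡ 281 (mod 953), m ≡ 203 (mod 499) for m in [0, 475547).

953⁻¹ mod 499: 953×377 ≡ 1 (mod 499), so 953⁻¹ ≡ 377.
m = 281 + 953×((203 − 281)×377 mod 499) = 281 + 953×35 = 33636.

33636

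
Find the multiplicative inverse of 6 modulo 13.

11

Run the extended Euclidean algorithm:
13 = 2·6 + 1
6 = 6·1 + 0
gcd(6, 13) = 1, so the inverse exists.
Back-substitute for 1:
1 = 1·13 − 2·6
So 6⁻¹ ≡ −2 ≡ 11 (mod 13).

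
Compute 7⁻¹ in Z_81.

Apply the Euclidean algorithm and back-substitute:
81 = 11×7 + 4
7 = 1×4 + 3
4 = 1×3 + 1
3 = 3×1 + 0
gcd(7, 81) = 1, so the inverse exists.
Back-substitute for 1:
1 = 1×4 − 1×3
  = −1×7 + 2×4
  = 2×81 − 23×7
So 7⁻¹ ≡ −23 ≡ 58 (mod 81).

58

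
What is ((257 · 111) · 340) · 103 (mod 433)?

257 · 111 = 28527 ≡ 382 (mod 433)
382 · 340 = 129880 ≡ 413 (mod 433)
413 · 103 = 42539 ≡ 105 (mod 433)

105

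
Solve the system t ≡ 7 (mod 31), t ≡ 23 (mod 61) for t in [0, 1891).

31⁻¹ mod 61: 31*2 ≡ 1 (mod 61), so 31⁻¹ ≡ 2.
t = 7 + 31*((23 − 7)*2 mod 61) = 7 + 31*32 = 999.
Check: 999 mod 31 = 7, 999 mod 61 = 23. ✓

999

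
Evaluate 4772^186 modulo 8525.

Using repeated squaring:
4772^1 ≡ 4772 (mod 8525)
4772^2 ≡ 4772^2 = 22771984 ≡ 1709 (mod 8525)
4772^4 ≡ 1709^2 = 2920681 ≡ 5131 (mod 8525)
4772^8 ≡ 5131^2 = 26327161 ≡ 1961 (mod 8525)
4772^16 ≡ 1961^2 = 3845521 ≡ 746 (mod 8525)
4772^32 ≡ 746^2 = 556516 ≡ 2391 (mod 8525)
4772^64 ≡ 2391^2 = 5716881 ≡ 5131 (mod 8525)
4772^128 ≡ 5131^2 = 26327161 ≡ 1961 (mod 8525)
4772^186 = 4772^128 · 4772^32 · 4772^16 · 4772^8 · 4772^2 ≡ 1961 · 2391 · 746 · 1961 · 1709 (mod 8525).
Accumulate the product:
1961 · 2391 = 4688751 ≡ 1
1 · 746 = 746
746 · 1961 = 1462906 ≡ 5131
5131 · 1709 = 8768879 ≡ 5179

5179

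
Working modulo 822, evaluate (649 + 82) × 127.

649 + 82 = 731
731 × 127 = 92837 ≡ 773 (mod 822)

773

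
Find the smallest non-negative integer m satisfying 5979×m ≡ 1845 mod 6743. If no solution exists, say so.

3272

gcd(5979, 6743) = 1, so a unique solution mod 6743 exists.
5979⁻¹ ≡ 2180 (mod 6743).
m ≡ 2180×1845 ≡ 3272 (mod 6743).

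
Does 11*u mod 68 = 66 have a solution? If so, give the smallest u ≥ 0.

gcd(11, 68) = 1, so a unique solution mod 68 exists.
11⁻¹ ≡ 31 (mod 68).
u ≡ 31*66 ≡ 6 (mod 68).

6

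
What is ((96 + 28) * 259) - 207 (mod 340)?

289

96 + 28 = 124
124 * 259 = 32116 ≡ 156 (mod 340)
156 - 207 = -51 ≡ 289 (mod 340)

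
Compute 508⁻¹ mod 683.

281

683 = 1·508 + 175
508 = 2·175 + 158
175 = 1·158 + 17
158 = 9·17 + 5
17 = 3·5 + 2
5 = 2·2 + 1
2 = 2·1 + 0
gcd(508, 683) = 1, so the inverse exists.
Bézout: 1 = −209·683 + 281·508.
So 508⁻¹ ≡ 281 (mod 683).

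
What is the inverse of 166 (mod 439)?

By the extended Euclidean algorithm:
439 = 2·166 + 107
166 = 1·107 + 59
107 = 1·59 + 48
59 = 1·48 + 11
48 = 4·11 + 4
11 = 2·4 + 3
4 = 1·3 + 1
3 = 3·1 + 0
gcd(166, 439) = 1, so the inverse exists.
Back-substitute for 1:
1 = 1·4 − 1·3
  = −1·11 + 3·4
  = 3·48 − 13·11
  = −13·59 + 16·48
  = 16·107 − 29·59
  = −29·166 + 45·107
  = 45·439 − 119·166
So 166⁻¹ ≡ −119 ≡ 320 (mod 439).

320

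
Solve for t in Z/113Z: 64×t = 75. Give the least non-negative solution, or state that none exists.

gcd(64, 113) = 1, so a unique solution mod 113 exists.
64⁻¹ ≡ 83 (mod 113).
t ≡ 83×75 ≡ 10 (mod 113).

10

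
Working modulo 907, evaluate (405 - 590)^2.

405 - 590 = -185 ≡ 722 (mod 907)
(722)^2 ≡ 666 (mod 907)

666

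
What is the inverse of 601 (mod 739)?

By the extended Euclidean algorithm:
739 = 1·601 + 138
601 = 4·138 + 49
138 = 2·49 + 40
49 = 1·40 + 9
40 = 4·9 + 4
9 = 2·4 + 1
4 = 4·1 + 0
gcd(601, 739) = 1, so the inverse exists.
Bézout: 1 = −135·739 + 166·601.
So 601⁻¹ ≡ 166 (mod 739).

166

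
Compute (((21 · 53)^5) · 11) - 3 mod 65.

20

21 · 53 = 1113 ≡ 8 (mod 65)
(8)^5 ≡ 8 (mod 65)
8 · 11 = 88 ≡ 23 (mod 65)
23 - 3 = 20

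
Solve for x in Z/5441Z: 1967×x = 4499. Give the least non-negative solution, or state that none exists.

4323

gcd(1967, 5441) = 1, so a unique solution mod 5441 exists.
1967⁻¹ ≡ 3513 (mod 5441).
x ≡ 3513×4499 ≡ 4323 (mod 5441).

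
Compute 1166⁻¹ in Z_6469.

By the extended Euclidean algorithm:
6469 = 5×1166 + 639
1166 = 1×639 + 527
639 = 1×527 + 112
527 = 4×112 + 79
112 = 1×79 + 33
79 = 2×33 + 13
33 = 2×13 + 7
13 = 1×7 + 6
7 = 1×6 + 1
6 = 6×1 + 0
gcd(1166, 6469) = 1, so the inverse exists.
Bézout: 1 = 177×6469 − 982×1166.
So 1166⁻¹ ≡ −982 ≡ 5487 (mod 6469).

5487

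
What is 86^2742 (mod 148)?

84

86^1 ≡ 86 (mod 148)
86^2 ≡ 86^2 = 7396 ≡ 144 (mod 148)
86^4 ≡ 144^2 = 20736 ≡ 16 (mod 148)
86^8 ≡ 16^2 = 256 ≡ 108 (mod 148)
86^16 ≡ 108^2 = 11664 ≡ 120 (mod 148)
86^32 ≡ 120^2 = 14400 ≡ 44 (mod 148)
86^64 ≡ 44^2 = 1936 ≡ 12 (mod 148)
86^128 ≡ 12^2 = 144 (mod 148)
86^256 ≡ 144^2 = 20736 ≡ 16 (mod 148)
86^512 ≡ 16^2 = 256 ≡ 108 (mod 148)
86^1024 ≡ 108^2 = 11664 ≡ 120 (mod 148)
86^2048 ≡ 120^2 = 14400 ≡ 44 (mod 148)
86^2742 = 86^2048 × 86^512 × 86^128 × 86^32 × 86^16 × 86^4 × 86^2 ≡ 44 × 108 × 144 × 44 × 120 × 16 × 144 (mod 148).
Accumulate the product:
44 × 108 = 4752 ≡ 16
16 × 144 = 2304 ≡ 84
84 × 44 = 3696 ≡ 144
144 × 120 = 17280 ≡ 112
112 × 16 = 1792 ≡ 16
16 × 144 = 2304 ≡ 84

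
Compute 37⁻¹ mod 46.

5

Apply the Euclidean algorithm and back-substitute:
46 = 1·37 + 9
37 = 4·9 + 1
9 = 9·1 + 0
gcd(37, 46) = 1, so the inverse exists.
Back-substitute for 1:
1 = 1·37 − 4·9
  = −4·46 + 5·37
So 37⁻¹ ≡ 5 (mod 46).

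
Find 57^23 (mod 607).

124

23 in binary is 10111, i.e. 23 = 16 + 4 + 2 + 1.
57^1 ≡ 57 (mod 607)
57^2 ≡ 57^2 = 3249 ≡ 214 (mod 607)
57^4 ≡ 214^2 = 45796 ≡ 271 (mod 607)
57^8 ≡ 271^2 = 73441 ≡ 601 (mod 607)
57^16 ≡ 601^2 = 361201 ≡ 36 (mod 607)
57^23 = 57^16 × 57^4 × 57^2 × 57^1 ≡ 36 × 271 × 214 × 57 (mod 607).
Accumulate the product:
36 × 271 = 9756 ≡ 44
44 × 214 = 9416 ≡ 311
311 × 57 = 17727 ≡ 124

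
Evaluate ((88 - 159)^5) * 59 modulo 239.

200

88 - 159 = -71 ≡ 168 (mod 239)
(168)^5 ≡ 52 (mod 239)
52 * 59 = 3068 ≡ 200 (mod 239)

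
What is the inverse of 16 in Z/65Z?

Apply the Euclidean algorithm and back-substitute:
65 = 4×16 + 1
16 = 16×1 + 0
gcd(16, 65) = 1, so the inverse exists.
Bézout: 1 = 1×65 − 4×16.
So 16⁻¹ ≡ −4 ≡ 61 (mod 65).

61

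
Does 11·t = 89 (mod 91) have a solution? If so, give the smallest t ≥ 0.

66

gcd(11, 91) = 1, so a unique solution mod 91 exists.
11⁻¹ ≡ 58 (mod 91).
t ≡ 58·89 ≡ 66 (mod 91).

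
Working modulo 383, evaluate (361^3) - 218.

241

(361)^3 ≡ 76 (mod 383)
76 - 218 = -142 ≡ 241 (mod 383)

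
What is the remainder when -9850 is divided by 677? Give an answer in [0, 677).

-9850 = -15*677 + 305, so -9850 ≡ 305 (mod 677).

305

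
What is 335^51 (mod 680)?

215

By square-and-multiply:
51 in binary is 110011, i.e. 51 = 32 + 16 + 2 + 1.
335^1 ≡ 335 (mod 680)
335^2 ≡ 335^2 = 112225 ≡ 25 (mod 680)
335^4 ≡ 25^2 = 625 (mod 680)
335^8 ≡ 625^2 = 390625 ≡ 305 (mod 680)
335^16 ≡ 305^2 = 93025 ≡ 545 (mod 680)
335^32 ≡ 545^2 = 297025 ≡ 545 (mod 680)
335^51 = 335^32 · 335^16 · 335^2 · 335^1 ≡ 545 · 545 · 25 · 335 (mod 680).
Accumulate the product:
545 · 545 = 297025 ≡ 545
545 · 25 = 13625 ≡ 25
25 · 335 = 8375 ≡ 215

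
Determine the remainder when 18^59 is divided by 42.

30

59 in binary is 111011, i.e. 59 = 32 + 16 + 8 + 2 + 1.
18^1 ≡ 18 (mod 42)
18^2 ≡ 18^2 = 324 ≡ 30 (mod 42)
18^4 ≡ 30^2 = 900 ≡ 18 (mod 42)
18^8 ≡ 18^2 = 324 ≡ 30 (mod 42)
18^16 ≡ 30^2 = 900 ≡ 18 (mod 42)
18^32 ≡ 18^2 = 324 ≡ 30 (mod 42)
18^59 = 18^32 · 18^16 · 18^8 · 18^2 · 18^1 ≡ 30 · 18 · 30 · 30 · 18 (mod 42).
Accumulate the product:
30 · 18 = 540 ≡ 36
36 · 30 = 1080 ≡ 30
30 · 30 = 900 ≡ 18
18 · 18 = 324 ≡ 30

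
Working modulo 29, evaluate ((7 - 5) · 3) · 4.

24

7 - 5 = 2
2 · 3 = 6
6 · 4 = 24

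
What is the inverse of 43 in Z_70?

57

By the extended Euclidean algorithm:
70 = 1×43 + 27
43 = 1×27 + 16
27 = 1×16 + 11
16 = 1×11 + 5
11 = 2×5 + 1
5 = 5×1 + 0
gcd(43, 70) = 1, so the inverse exists.
Back-substitute for 1:
1 = 1×11 − 2×5
  = −2×16 + 3×11
  = 3×27 − 5×16
  = −5×43 + 8×27
  = 8×70 − 13×43
So 43⁻¹ ≡ −13 ≡ 57 (mod 70).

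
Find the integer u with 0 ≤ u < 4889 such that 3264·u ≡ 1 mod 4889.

Apply the Euclidean algorithm and back-substitute:
4889 = 1×3264 + 1625
3264 = 2×1625 + 14
1625 = 116×14 + 1
14 = 14×1 + 0
gcd(3264, 4889) = 1, so the inverse exists.
Bézout: 1 = 233×4889 − 349×3264.
So 3264⁻¹ ≡ −349 ≡ 4540 (mod 4889).

4540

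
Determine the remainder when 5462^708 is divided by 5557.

2076

Using repeated squaring:
708 in binary is 1011000100, i.e. 708 = 512 + 128 + 64 + 4.
5462^1 ≡ 5462 (mod 5557)
5462^2 ≡ 5462^2 = 29833444 ≡ 3468 (mod 5557)
5462^4 ≡ 3468^2 = 12027024 ≡ 1676 (mod 5557)
5462^8 ≡ 1676^2 = 2808976 ≡ 2691 (mod 5557)
5462^16 ≡ 2691^2 = 7241481 ≡ 710 (mod 5557)
5462^32 ≡ 710^2 = 504100 ≡ 3970 (mod 5557)
5462^64 ≡ 3970^2 = 15760900 ≡ 1248 (mod 5557)
5462^128 ≡ 1248^2 = 1557504 ≡ 1544 (mod 5557)
5462^256 ≡ 1544^2 = 2383936 ≡ 5540 (mod 5557)
5462^512 ≡ 5540^2 = 30691600 ≡ 289 (mod 5557)
5462^708 = 5462^512 * 5462^128 * 5462^64 * 5462^4 ≡ 289 * 1544 * 1248 * 1676 (mod 5557).
Accumulate the product:
289 * 1544 = 446216 ≡ 1656
1656 * 1248 = 2066688 ≡ 5041
5041 * 1676 = 8448716 ≡ 2076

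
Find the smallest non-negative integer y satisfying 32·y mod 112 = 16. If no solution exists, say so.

gcd(32, 112) = 16, and 16 | 16, so solutions exist.
Divide through by 16: 2·y ≡ 1 (mod 7).
2⁻¹ ≡ 4 (mod 7).
y ≡ 4·1 ≡ 4 (mod 7).
The smallest non-negative solution is y = 4.

4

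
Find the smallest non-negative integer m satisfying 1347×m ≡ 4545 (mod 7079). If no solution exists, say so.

4276

gcd(1347, 7079) = 1, so a unique solution mod 7079 exists.
1347⁻¹ ≡ 1708 (mod 7079).
m ≡ 1708×4545 ≡ 4276 (mod 7079).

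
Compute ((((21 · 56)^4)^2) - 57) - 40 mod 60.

59

21 · 56 = 1176 ≡ 36 (mod 60)
(36)^4 ≡ 36 (mod 60)
(36)^2 ≡ 36 (mod 60)
36 - 57 = -21 ≡ 39 (mod 60)
39 - 40 = -1 ≡ 59 (mod 60)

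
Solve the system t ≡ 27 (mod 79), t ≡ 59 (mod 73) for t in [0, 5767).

79⁻¹ mod 73: 79×61 ≡ 1 (mod 73), so 79⁻¹ ≡ 61.
t = 27 + 79×((59 − 27)×61 mod 73) = 27 + 79×54 = 4293.
Check: 4293 mod 79 = 27, 4293 mod 73 = 59. ✓

4293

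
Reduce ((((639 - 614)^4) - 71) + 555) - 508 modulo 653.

107

639 - 614 = 25
(25)^4 ≡ 131 (mod 653)
131 - 71 = 60
60 + 555 = 615
615 - 508 = 107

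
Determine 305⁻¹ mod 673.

673 = 2×305 + 63
305 = 4×63 + 53
63 = 1×53 + 10
53 = 5×10 + 3
10 = 3×3 + 1
3 = 3×1 + 0
gcd(305, 673) = 1, so the inverse exists.
Back-substitute for 1:
1 = 1×10 − 3×3
  = −3×53 + 16×10
  = 16×63 − 19×53
  = −19×305 + 92×63
  = 92×673 − 203×305
So 305⁻¹ ≡ −203 ≡ 470 (mod 673).

470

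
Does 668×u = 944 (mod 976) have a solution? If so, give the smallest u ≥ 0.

gcd(668, 976) = 4, and 4 | 944, so solutions exist.
Divide through by 4: 167×u = 236 (mod 244).
167⁻¹ ≡ 19 (mod 244).
u ≡ 19×236 ≡ 92 (mod 244).
The smallest non-negative solution is u = 92.

92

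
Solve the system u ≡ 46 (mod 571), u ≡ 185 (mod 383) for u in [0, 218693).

8611

571⁻¹ mod 383: 571·328 ≡ 1 (mod 383), so 571⁻¹ ≡ 328.
u = 46 + 571·((185 − 46)·328 mod 383) = 46 + 571·15 = 8611.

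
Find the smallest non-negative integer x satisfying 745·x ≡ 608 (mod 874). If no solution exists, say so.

456

gcd(745, 874) = 1, so a unique solution mod 874 exists.
745⁻¹ ≡ 271 (mod 874).
x ≡ 271·608 ≡ 456 (mod 874).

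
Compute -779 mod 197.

-779 = -4·197 + 9, so -779 ≡ 9 (mod 197).

9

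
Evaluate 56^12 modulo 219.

By square-and-multiply:
56^1 ≡ 56 (mod 219)
56^2 ≡ 56^2 = 3136 ≡ 70 (mod 219)
56^4 ≡ 70^2 = 4900 ≡ 82 (mod 219)
56^8 ≡ 82^2 = 6724 ≡ 154 (mod 219)
56^12 = 56^8 * 56^4 ≡ 154 * 82 (mod 219).
154 * 82 = 12628 ≡ 145 (mod 219).

145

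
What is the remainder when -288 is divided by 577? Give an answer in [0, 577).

-288 = -1×577 + 289, so -288 ≡ 289 (mod 577).

289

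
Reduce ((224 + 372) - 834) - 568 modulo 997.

224 + 372 = 596
596 - 834 = -238 ≡ 759 (mod 997)
759 - 568 = 191

191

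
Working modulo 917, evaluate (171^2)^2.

522

(171)^2 ≡ 814 (mod 917)
(814)^2 ≡ 522 (mod 917)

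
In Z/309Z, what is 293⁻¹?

251

Run the extended Euclidean algorithm:
309 = 1·293 + 16
293 = 18·16 + 5
16 = 3·5 + 1
5 = 5·1 + 0
gcd(293, 309) = 1, so the inverse exists.
Back-substitute for 1:
1 = 1·16 − 3·5
  = −3·293 + 55·16
  = 55·309 − 58·293
So 293⁻¹ ≡ −58 ≡ 251 (mod 309).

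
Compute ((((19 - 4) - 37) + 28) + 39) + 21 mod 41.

19 - 4 = 15
15 - 37 = -22 ≡ 19 (mod 41)
19 + 28 = 47 ≡ 6 (mod 41)
6 + 39 = 45 ≡ 4 (mod 41)
4 + 21 = 25

25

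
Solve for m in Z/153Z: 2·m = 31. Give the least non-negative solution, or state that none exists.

92

gcd(2, 153) = 1, so a unique solution mod 153 exists.
2⁻¹ ≡ 77 (mod 153).
m ≡ 77·31 ≡ 92 (mod 153).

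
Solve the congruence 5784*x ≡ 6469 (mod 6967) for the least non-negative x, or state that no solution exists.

gcd(5784, 6967) = 1, so a unique solution mod 6967 exists.
5784⁻¹ ≡ 1755 (mod 6967).
x ≡ 1755*6469 ≡ 3852 (mod 6967).

3852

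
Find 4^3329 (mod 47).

27

Compute successive squares:
4^1 ≡ 4 (mod 47)
4^2 ≡ 4^2 = 16 (mod 47)
4^4 ≡ 16^2 = 256 ≡ 21 (mod 47)
4^8 ≡ 21^2 = 441 ≡ 18 (mod 47)
4^16 ≡ 18^2 = 324 ≡ 42 (mod 47)
4^32 ≡ 42^2 = 1764 ≡ 25 (mod 47)
4^64 ≡ 25^2 = 625 ≡ 14 (mod 47)
4^128 ≡ 14^2 = 196 ≡ 8 (mod 47)
4^256 ≡ 8^2 = 64 ≡ 17 (mod 47)
4^512 ≡ 17^2 = 289 ≡ 7 (mod 47)
4^1024 ≡ 7^2 = 49 ≡ 2 (mod 47)
4^2048 ≡ 2^2 = 4 (mod 47)
4^3329 = 4^2048 * 4^1024 * 4^256 * 4^1 ≡ 4 * 2 * 17 * 4 (mod 47).
Accumulate the product:
4 * 2 = 8
8 * 17 = 136 ≡ 42
42 * 4 = 168 ≡ 27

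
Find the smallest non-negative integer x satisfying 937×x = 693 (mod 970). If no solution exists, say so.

949

gcd(937, 970) = 1, so a unique solution mod 970 exists.
937⁻¹ ≡ 823 (mod 970).
x ≡ 823×693 ≡ 949 (mod 970).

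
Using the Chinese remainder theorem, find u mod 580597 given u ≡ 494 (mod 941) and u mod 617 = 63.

11786

941⁻¹ mod 617: 941×219 ≡ 1 (mod 617), so 941⁻¹ ≡ 219.
u = 494 + 941×((63 − 494)×219 mod 617) = 494 + 941×12 = 11786.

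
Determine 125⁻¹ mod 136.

136 = 1×125 + 11
125 = 11×11 + 4
11 = 2×4 + 3
4 = 1×3 + 1
3 = 3×1 + 0
gcd(125, 136) = 1, so the inverse exists.
Back-substitute for 1:
1 = 1×4 − 1×3
  = −1×11 + 3×4
  = 3×125 − 34×11
  = −34×136 + 37×125
So 125⁻¹ ≡ 37 (mod 136).

37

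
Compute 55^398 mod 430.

By square-and-multiply:
398 in binary is 110001110, i.e. 398 = 256 + 128 + 8 + 4 + 2.
55^1 ≡ 55 (mod 430)
55^2 ≡ 55^2 = 3025 ≡ 15 (mod 430)
55^4 ≡ 15^2 = 225 (mod 430)
55^8 ≡ 225^2 = 50625 ≡ 315 (mod 430)
55^16 ≡ 315^2 = 99225 ≡ 325 (mod 430)
55^32 ≡ 325^2 = 105625 ≡ 275 (mod 430)
55^64 ≡ 275^2 = 75625 ≡ 375 (mod 430)
55^128 ≡ 375^2 = 140625 ≡ 15 (mod 430)
55^256 ≡ 15^2 = 225 (mod 430)
55^398 = 55^256 × 55^128 × 55^8 × 55^4 × 55^2 ≡ 225 × 15 × 315 × 225 × 15 (mod 430).
Accumulate the product:
225 × 15 = 3375 ≡ 365
365 × 315 = 114975 ≡ 165
165 × 225 = 37125 ≡ 145
145 × 15 = 2175 ≡ 25

25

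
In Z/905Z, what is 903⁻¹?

905 = 1×903 + 2
903 = 451×2 + 1
2 = 2×1 + 0
gcd(903, 905) = 1, so the inverse exists.
Back-substitute for 1:
1 = 1×903 − 451×2
  = −451×905 + 452×903
So 903⁻¹ ≡ 452 (mod 905).

452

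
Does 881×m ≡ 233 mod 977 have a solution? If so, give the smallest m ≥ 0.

gcd(881, 977) = 1, so a unique solution mod 977 exists.
881⁻¹ ≡ 173 (mod 977).
m ≡ 173×233 ≡ 252 (mod 977).

252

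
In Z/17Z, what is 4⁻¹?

13

17 = 4*4 + 1
4 = 4*1 + 0
gcd(4, 17) = 1, so the inverse exists.
Bézout: 1 = 1*17 − 4*4.
So 4⁻¹ ≡ −4 ≡ 13 (mod 17).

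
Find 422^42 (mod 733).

335

Compute successive squares:
42 in binary is 101010, i.e. 42 = 32 + 8 + 2.
422^1 ≡ 422 (mod 733)
422^2 ≡ 422^2 = 178084 ≡ 698 (mod 733)
422^4 ≡ 698^2 = 487204 ≡ 492 (mod 733)
422^8 ≡ 492^2 = 242064 ≡ 174 (mod 733)
422^16 ≡ 174^2 = 30276 ≡ 223 (mod 733)
422^32 ≡ 223^2 = 49729 ≡ 618 (mod 733)
422^42 = 422^32 * 422^8 * 422^2 ≡ 618 * 174 * 698 (mod 733).
Accumulate the product:
618 * 174 = 107532 ≡ 514
514 * 698 = 358772 ≡ 335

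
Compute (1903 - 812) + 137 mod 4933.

1228

1903 - 812 = 1091
1091 + 137 = 1228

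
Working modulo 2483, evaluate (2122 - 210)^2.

2122 - 210 = 1912
(1912)^2 ≡ 768 (mod 2483)

768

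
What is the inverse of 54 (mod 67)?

36

67 = 1×54 + 13
54 = 4×13 + 2
13 = 6×2 + 1
2 = 2×1 + 0
gcd(54, 67) = 1, so the inverse exists.
Bézout: 1 = 25×67 − 31×54.
So 54⁻¹ ≡ −31 ≡ 36 (mod 67).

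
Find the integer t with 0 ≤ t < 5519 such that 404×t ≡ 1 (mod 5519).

By the extended Euclidean algorithm:
5519 = 13×404 + 267
404 = 1×267 + 137
267 = 1×137 + 130
137 = 1×130 + 7
130 = 18×7 + 4
7 = 1×4 + 3
4 = 1×3 + 1
3 = 3×1 + 0
gcd(404, 5519) = 1, so the inverse exists.
Bézout: 1 = 115×5519 − 1571×404.
So 404⁻¹ ≡ −1571 ≡ 3948 (mod 5519).

3948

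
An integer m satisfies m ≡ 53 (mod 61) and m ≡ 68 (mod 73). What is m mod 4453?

61⁻¹ mod 73: 61×6 ≡ 1 (mod 73), so 61⁻¹ ≡ 6.
m = 53 + 61×((68 − 53)×6 mod 73) = 53 + 61×17 = 1090.
Check: 1090 mod 61 = 53, 1090 mod 73 = 68. ✓

1090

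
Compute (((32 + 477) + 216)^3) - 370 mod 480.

32 + 477 = 509 ≡ 29 (mod 480)
29 + 216 = 245
(245)^3 ≡ 365 (mod 480)
365 - 370 = -5 ≡ 475 (mod 480)

475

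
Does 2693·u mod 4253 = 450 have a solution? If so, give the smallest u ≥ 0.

2208

gcd(2693, 4253) = 1, so a unique solution mod 4253 exists.
2693⁻¹ ≡ 2500 (mod 4253).
u ≡ 2500·450 ≡ 2208 (mod 4253).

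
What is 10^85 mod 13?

By square-and-multiply:
85 in binary is 1010101, i.e. 85 = 64 + 16 + 4 + 1.
10^1 ≡ 10 (mod 13)
10^2 ≡ 10^2 = 100 ≡ 9 (mod 13)
10^4 ≡ 9^2 = 81 ≡ 3 (mod 13)
10^8 ≡ 3^2 = 9 (mod 13)
10^16 ≡ 9^2 = 81 ≡ 3 (mod 13)
10^32 ≡ 3^2 = 9 (mod 13)
10^64 ≡ 9^2 = 81 ≡ 3 (mod 13)
10^85 = 10^64 * 10^16 * 10^4 * 10^1 ≡ 3 * 3 * 3 * 10 (mod 13).
Accumulate the product:
3 * 3 = 9
9 * 3 = 27 ≡ 1
1 * 10 = 10

10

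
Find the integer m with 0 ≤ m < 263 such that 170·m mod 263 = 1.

By the extended Euclidean algorithm:
263 = 1·170 + 93
170 = 1·93 + 77
93 = 1·77 + 16
77 = 4·16 + 13
16 = 1·13 + 3
13 = 4·3 + 1
3 = 3·1 + 0
gcd(170, 263) = 1, so the inverse exists.
Bézout: 1 = −53·263 + 82·170.
So 170⁻¹ ≡ 82 (mod 263).

82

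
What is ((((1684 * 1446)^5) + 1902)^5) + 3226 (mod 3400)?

1684 * 1446 = 2435064 ≡ 664 (mod 3400)
(664)^5 ≡ 2024 (mod 3400)
2024 + 1902 = 3926 ≡ 526 (mod 3400)
(526)^5 ≡ 1376 (mod 3400)
1376 + 3226 = 4602 ≡ 1202 (mod 3400)

1202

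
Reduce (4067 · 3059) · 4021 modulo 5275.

5138

4067 · 3059 = 12440953 ≡ 2503 (mod 5275)
2503 · 4021 = 10064563 ≡ 5138 (mod 5275)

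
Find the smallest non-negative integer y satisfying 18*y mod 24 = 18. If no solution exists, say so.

1

gcd(18, 24) = 6, and 6 | 18, so solutions exist.
Divide through by 6: 3*y mod 4 = 3.
3⁻¹ ≡ 3 (mod 4).
y ≡ 3*3 ≡ 1 (mod 4).
The smallest non-negative solution is y = 1.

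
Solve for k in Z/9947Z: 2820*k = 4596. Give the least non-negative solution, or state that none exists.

gcd(2820, 9947) = 1, so a unique solution mod 9947 exists.
2820⁻¹ ≡ 3940 (mod 9947).
k ≡ 3940*4596 ≡ 4700 (mod 9947).

4700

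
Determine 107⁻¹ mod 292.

131

By the extended Euclidean algorithm:
292 = 2·107 + 78
107 = 1·78 + 29
78 = 2·29 + 20
29 = 1·20 + 9
20 = 2·9 + 2
9 = 4·2 + 1
2 = 2·1 + 0
gcd(107, 292) = 1, so the inverse exists.
Back-substitute for 1:
1 = 1·9 − 4·2
  = −4·20 + 9·9
  = 9·29 − 13·20
  = −13·78 + 35·29
  = 35·107 − 48·78
  = −48·292 + 131·107
So 107⁻¹ ≡ 131 (mod 292).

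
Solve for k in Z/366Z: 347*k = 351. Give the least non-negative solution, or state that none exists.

gcd(347, 366) = 1, so a unique solution mod 366 exists.
347⁻¹ ≡ 77 (mod 366).
k ≡ 77*351 ≡ 309 (mod 366).

309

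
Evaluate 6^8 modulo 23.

18

6^1 ≡ 6 (mod 23)
6^2 ≡ 6^2 = 36 ≡ 13 (mod 23)
6^4 ≡ 13^2 = 169 ≡ 8 (mod 23)
6^8 ≡ 8^2 = 64 ≡ 18 (mod 23)
So 6^8 ≡ 18 (mod 23).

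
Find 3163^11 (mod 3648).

1411

By square-and-multiply:
11 in binary is 1011, i.e. 11 = 8 + 2 + 1.
3163^1 ≡ 3163 (mod 3648)
3163^2 ≡ 3163^2 = 10004569 ≡ 1753 (mod 3648)
3163^4 ≡ 1753^2 = 3073009 ≡ 1393 (mod 3648)
3163^8 ≡ 1393^2 = 1940449 ≡ 3361 (mod 3648)
3163^11 = 3163^8 * 3163^2 * 3163^1 ≡ 3361 * 1753 * 3163 (mod 3648).
Accumulate the product:
3361 * 1753 = 5891833 ≡ 313
313 * 3163 = 990019 ≡ 1411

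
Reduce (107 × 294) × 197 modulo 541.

71

107 × 294 = 31458 ≡ 80 (mod 541)
80 × 197 = 15760 ≡ 71 (mod 541)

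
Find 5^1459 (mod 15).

5

Using repeated squaring:
5^1 ≡ 5 (mod 15)
5^2 ≡ 5^2 = 25 ≡ 10 (mod 15)
5^4 ≡ 10^2 = 100 ≡ 10 (mod 15)
5^8 ≡ 10^2 = 100 ≡ 10 (mod 15)
5^16 ≡ 10^2 = 100 ≡ 10 (mod 15)
5^32 ≡ 10^2 = 100 ≡ 10 (mod 15)
5^64 ≡ 10^2 = 100 ≡ 10 (mod 15)
5^128 ≡ 10^2 = 100 ≡ 10 (mod 15)
5^256 ≡ 10^2 = 100 ≡ 10 (mod 15)
5^512 ≡ 10^2 = 100 ≡ 10 (mod 15)
5^1024 ≡ 10^2 = 100 ≡ 10 (mod 15)
5^1459 = 5^1024 · 5^256 · 5^128 · 5^32 · 5^16 · 5^2 · 5^1 ≡ 10 · 10 · 10 · 10 · 10 · 10 · 5 (mod 15).
Accumulate the product:
10 · 10 = 100 ≡ 10
10 · 10 = 100 ≡ 10
10 · 10 = 100 ≡ 10
10 · 10 = 100 ≡ 10
10 · 10 = 100 ≡ 10
10 · 5 = 50 ≡ 5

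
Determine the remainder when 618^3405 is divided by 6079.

2198

3405 in binary is 110101001101, i.e. 3405 = 2048 + 1024 + 256 + 64 + 8 + 4 + 1.
618^1 ≡ 618 (mod 6079)
618^2 ≡ 618^2 = 381924 ≡ 5026 (mod 6079)
618^4 ≡ 5026^2 = 25260676 ≡ 2431 (mod 6079)
618^8 ≡ 2431^2 = 5909761 ≡ 973 (mod 6079)
618^16 ≡ 973^2 = 946729 ≡ 4484 (mod 6079)
618^32 ≡ 4484^2 = 20106256 ≡ 3003 (mod 6079)
618^64 ≡ 3003^2 = 9018009 ≡ 2852 (mod 6079)
618^128 ≡ 2852^2 = 8133904 ≡ 202 (mod 6079)
618^256 ≡ 202^2 = 40804 ≡ 4330 (mod 6079)
618^512 ≡ 4330^2 = 18748900 ≡ 1264 (mod 6079)
618^1024 ≡ 1264^2 = 1597696 ≡ 4998 (mod 6079)
618^2048 ≡ 4998^2 = 24980004 ≡ 1393 (mod 6079)
618^3405 = 618^2048 * 618^1024 * 618^256 * 618^64 * 618^8 * 618^4 * 618^1 ≡ 1393 * 4998 * 4330 * 2852 * 973 * 2431 * 618 (mod 6079).
Accumulate the product:
1393 * 4998 = 6962214 ≡ 1759
1759 * 4330 = 7616470 ≡ 5562
5562 * 2852 = 15862824 ≡ 2713
2713 * 973 = 2639749 ≡ 1463
1463 * 2431 = 3556553 ≡ 338
338 * 618 = 208884 ≡ 2198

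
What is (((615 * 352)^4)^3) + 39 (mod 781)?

615 * 352 = 216480 ≡ 143 (mod 781)
(143)^4 ≡ 143 (mod 781)
(143)^3 ≡ 143 (mod 781)
143 + 39 = 182

182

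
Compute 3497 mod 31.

25

3497 = 112×31 + 25, so 3497 ≡ 25 (mod 31).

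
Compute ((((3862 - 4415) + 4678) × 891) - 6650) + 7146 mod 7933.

3862 - 4415 = -553 ≡ 7380 (mod 7933)
7380 + 4678 = 12058 ≡ 4125 (mod 7933)
4125 × 891 = 3675375 ≡ 2396 (mod 7933)
2396 - 6650 = -4254 ≡ 3679 (mod 7933)
3679 + 7146 = 10825 ≡ 2892 (mod 7933)

2892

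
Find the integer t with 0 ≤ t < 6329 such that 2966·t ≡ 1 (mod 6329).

6329 = 2×2966 + 397
2966 = 7×397 + 187
397 = 2×187 + 23
187 = 8×23 + 3
23 = 7×3 + 2
3 = 1×2 + 1
2 = 2×1 + 0
gcd(2966, 6329) = 1, so the inverse exists.
Back-substitute for 1:
1 = 1×3 − 1×2
  = −1×23 + 8×3
  = 8×187 − 65×23
  = −65×397 + 138×187
  = 138×2966 − 1031×397
  = −1031×6329 + 2200×2966
So 2966⁻¹ ≡ 2200 (mod 6329).

2200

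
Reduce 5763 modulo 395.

5763 = 14×395 + 233, so 5763 ≡ 233 (mod 395).

233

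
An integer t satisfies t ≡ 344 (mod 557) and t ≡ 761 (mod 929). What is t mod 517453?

195851

557⁻¹ mod 929: 557*462 ≡ 1 (mod 929), so 557⁻¹ ≡ 462.
t = 344 + 557*((761 − 344)*462 mod 929) = 344 + 557*351 = 195851.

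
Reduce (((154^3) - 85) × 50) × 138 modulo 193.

10

(154)^3 ≡ 125 (mod 193)
125 - 85 = 40
40 × 50 = 2000 ≡ 70 (mod 193)
70 × 138 = 9660 ≡ 10 (mod 193)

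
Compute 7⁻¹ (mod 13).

Apply the Euclidean algorithm and back-substitute:
13 = 1*7 + 6
7 = 1*6 + 1
6 = 6*1 + 0
gcd(7, 13) = 1, so the inverse exists.
Back-substitute for 1:
1 = 1*7 − 1*6
  = −1*13 + 2*7
So 7⁻¹ ≡ 2 (mod 13).

2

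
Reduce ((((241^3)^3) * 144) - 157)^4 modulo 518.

441

(241)^3 ≡ 125 (mod 518)
(125)^3 ≡ 265 (mod 518)
265 * 144 = 38160 ≡ 346 (mod 518)
346 - 157 = 189
(189)^4 ≡ 441 (mod 518)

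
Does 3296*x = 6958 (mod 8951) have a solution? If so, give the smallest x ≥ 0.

605

gcd(3296, 8951) = 1, so a unique solution mod 8951 exists.
3296⁻¹ ≡ 6238 (mod 8951).
x ≡ 6238*6958 ≡ 605 (mod 8951).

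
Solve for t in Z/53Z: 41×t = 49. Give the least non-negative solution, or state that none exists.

18

gcd(41, 53) = 1, so a unique solution mod 53 exists.
41⁻¹ ≡ 22 (mod 53).
t ≡ 22×49 ≡ 18 (mod 53).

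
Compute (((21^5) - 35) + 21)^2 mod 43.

(21)^5 ≡ 4 (mod 43)
4 - 35 = -31 ≡ 12 (mod 43)
12 + 21 = 33
(33)^2 ≡ 14 (mod 43)

14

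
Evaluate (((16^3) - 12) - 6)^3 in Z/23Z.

(16)^3 ≡ 2 (mod 23)
2 - 12 = -10 ≡ 13 (mod 23)
13 - 6 = 7
(7)^3 ≡ 21 (mod 23)

21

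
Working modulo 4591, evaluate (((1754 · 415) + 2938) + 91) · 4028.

219

1754 · 415 = 727910 ≡ 2532 (mod 4591)
2532 + 2938 = 5470 ≡ 879 (mod 4591)
879 + 91 = 970
970 · 4028 = 3907160 ≡ 219 (mod 4591)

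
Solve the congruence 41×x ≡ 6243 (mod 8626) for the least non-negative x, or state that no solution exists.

gcd(41, 8626) = 1, so a unique solution mod 8626 exists.
41⁻¹ ≡ 4839 (mod 8626).
x ≡ 4839×6243 ≡ 1625 (mod 8626).

1625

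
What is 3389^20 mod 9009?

7855

Compute successive squares:
3389^1 ≡ 3389 (mod 9009)
3389^2 ≡ 3389^2 = 11485321 ≡ 7855 (mod 9009)
3389^4 ≡ 7855^2 = 61701025 ≡ 7393 (mod 9009)
3389^8 ≡ 7393^2 = 54656449 ≡ 7855 (mod 9009)
3389^16 ≡ 7855^2 = 61701025 ≡ 7393 (mod 9009)
3389^20 = 3389^16 * 3389^4 ≡ 7393 * 7393 (mod 9009).
7393 * 7393 = 54656449 ≡ 7855 (mod 9009).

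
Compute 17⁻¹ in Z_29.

12

Run the extended Euclidean algorithm:
29 = 1·17 + 12
17 = 1·12 + 5
12 = 2·5 + 2
5 = 2·2 + 1
2 = 2·1 + 0
gcd(17, 29) = 1, so the inverse exists.
Bézout: 1 = −7·29 + 12·17.
So 17⁻¹ ≡ 12 (mod 29).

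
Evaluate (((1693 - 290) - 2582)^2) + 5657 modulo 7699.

1693 - 290 = 1403
1403 - 2582 = -1179 ≡ 6520 (mod 7699)
(6520)^2 ≡ 4221 (mod 7699)
4221 + 5657 = 9878 ≡ 2179 (mod 7699)

2179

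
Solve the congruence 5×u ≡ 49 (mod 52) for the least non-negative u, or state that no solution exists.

gcd(5, 52) = 1, so a unique solution mod 52 exists.
5⁻¹ ≡ 21 (mod 52).
u ≡ 21×49 ≡ 41 (mod 52).

41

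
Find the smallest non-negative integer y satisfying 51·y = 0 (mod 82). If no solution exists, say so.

0

gcd(51, 82) = 1, so a unique solution mod 82 exists.
51⁻¹ ≡ 37 (mod 82).
y ≡ 37·0 ≡ 0 (mod 82).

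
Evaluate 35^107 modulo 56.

Compute successive squares:
107 in binary is 1101011, i.e. 107 = 64 + 32 + 8 + 2 + 1.
35^1 ≡ 35 (mod 56)
35^2 ≡ 35^2 = 1225 ≡ 49 (mod 56)
35^4 ≡ 49^2 = 2401 ≡ 49 (mod 56)
35^8 ≡ 49^2 = 2401 ≡ 49 (mod 56)
35^16 ≡ 49^2 = 2401 ≡ 49 (mod 56)
35^32 ≡ 49^2 = 2401 ≡ 49 (mod 56)
35^64 ≡ 49^2 = 2401 ≡ 49 (mod 56)
35^107 = 35^64 × 35^32 × 35^8 × 35^2 × 35^1 ≡ 49 × 49 × 49 × 49 × 35 (mod 56).
Accumulate the product:
49 × 49 = 2401 ≡ 49
49 × 49 = 2401 ≡ 49
49 × 49 = 2401 ≡ 49
49 × 35 = 1715 ≡ 35

35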